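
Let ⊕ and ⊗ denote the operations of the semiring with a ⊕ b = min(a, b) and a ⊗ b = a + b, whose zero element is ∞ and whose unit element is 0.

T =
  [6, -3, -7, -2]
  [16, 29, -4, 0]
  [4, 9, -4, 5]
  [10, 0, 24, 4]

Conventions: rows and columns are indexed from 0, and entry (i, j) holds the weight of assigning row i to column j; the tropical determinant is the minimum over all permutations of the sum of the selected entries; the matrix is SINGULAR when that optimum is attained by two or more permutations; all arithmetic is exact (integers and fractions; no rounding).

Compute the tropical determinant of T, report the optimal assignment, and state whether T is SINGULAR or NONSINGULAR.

σ = (0, 1, 2, 3): 6 + 29 + (-4) + 4 = 35
σ = (0, 1, 3, 2): 6 + 29 + 5 + 24 = 64
σ = (0, 2, 1, 3): 6 + (-4) + 9 + 4 = 15
σ = (0, 2, 3, 1): 6 + (-4) + 5 + 0 = 7
σ = (0, 3, 1, 2): 6 + 0 + 9 + 24 = 39
σ = (0, 3, 2, 1): 6 + 0 + (-4) + 0 = 2
σ = (1, 0, 2, 3): (-3) + 16 + (-4) + 4 = 13
σ = (1, 0, 3, 2): (-3) + 16 + 5 + 24 = 42
σ = (1, 2, 0, 3): (-3) + (-4) + 4 + 4 = 1
σ = (1, 2, 3, 0): (-3) + (-4) + 5 + 10 = 8
σ = (1, 3, 0, 2): (-3) + 0 + 4 + 24 = 25
σ = (1, 3, 2, 0): (-3) + 0 + (-4) + 10 = 3
σ = (2, 0, 1, 3): (-7) + 16 + 9 + 4 = 22
σ = (2, 0, 3, 1): (-7) + 16 + 5 + 0 = 14
σ = (2, 1, 0, 3): (-7) + 29 + 4 + 4 = 30
σ = (2, 1, 3, 0): (-7) + 29 + 5 + 10 = 37
σ = (2, 3, 0, 1): (-7) + 0 + 4 + 0 = -3
σ = (2, 3, 1, 0): (-7) + 0 + 9 + 10 = 12
σ = (3, 0, 1, 2): (-2) + 16 + 9 + 24 = 47
σ = (3, 0, 2, 1): (-2) + 16 + (-4) + 0 = 10
σ = (3, 1, 0, 2): (-2) + 29 + 4 + 24 = 55
σ = (3, 1, 2, 0): (-2) + 29 + (-4) + 10 = 33
σ = (3, 2, 0, 1): (-2) + (-4) + 4 + 0 = -2
σ = (3, 2, 1, 0): (-2) + (-4) + 9 + 10 = 13
Optimal value attained by: σ = (2, 3, 0, 1).
Answer: det⊕(T) = -3; verdict: NONSINGULAR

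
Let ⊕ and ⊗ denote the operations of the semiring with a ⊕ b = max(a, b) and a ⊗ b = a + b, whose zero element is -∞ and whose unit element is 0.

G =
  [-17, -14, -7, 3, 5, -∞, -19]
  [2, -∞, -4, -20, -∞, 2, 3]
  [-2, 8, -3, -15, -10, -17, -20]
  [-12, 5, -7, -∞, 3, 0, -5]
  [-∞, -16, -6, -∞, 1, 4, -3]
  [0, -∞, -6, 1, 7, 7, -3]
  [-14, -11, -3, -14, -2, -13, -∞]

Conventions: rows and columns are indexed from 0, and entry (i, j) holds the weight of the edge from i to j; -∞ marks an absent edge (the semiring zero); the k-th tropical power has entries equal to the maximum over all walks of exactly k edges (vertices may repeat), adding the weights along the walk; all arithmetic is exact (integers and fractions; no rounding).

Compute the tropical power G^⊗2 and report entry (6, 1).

G^⊗2:
  [-9, 8, -1, -14, 6, 9, 2]
  [2, 4, 0, 5, 9, 9, -1]
  [10, 5, 4, 1, 3, 10, 11]
  [7, 1, 1, 1, 7, 7, 8]
  [4, 2, -2, 5, 11, 11, 1]
  [7, 6, 1, 8, 14, 14, 4]
  [-5, 5, -6, -11, -1, 2, -5]
Key observation: the optimum is the walk 6->2->1, with weight (-3) + 8 = 5.
Optimal value attained by: walk 6->2->1.
Answer: (G^⊗2)[6][1] = 5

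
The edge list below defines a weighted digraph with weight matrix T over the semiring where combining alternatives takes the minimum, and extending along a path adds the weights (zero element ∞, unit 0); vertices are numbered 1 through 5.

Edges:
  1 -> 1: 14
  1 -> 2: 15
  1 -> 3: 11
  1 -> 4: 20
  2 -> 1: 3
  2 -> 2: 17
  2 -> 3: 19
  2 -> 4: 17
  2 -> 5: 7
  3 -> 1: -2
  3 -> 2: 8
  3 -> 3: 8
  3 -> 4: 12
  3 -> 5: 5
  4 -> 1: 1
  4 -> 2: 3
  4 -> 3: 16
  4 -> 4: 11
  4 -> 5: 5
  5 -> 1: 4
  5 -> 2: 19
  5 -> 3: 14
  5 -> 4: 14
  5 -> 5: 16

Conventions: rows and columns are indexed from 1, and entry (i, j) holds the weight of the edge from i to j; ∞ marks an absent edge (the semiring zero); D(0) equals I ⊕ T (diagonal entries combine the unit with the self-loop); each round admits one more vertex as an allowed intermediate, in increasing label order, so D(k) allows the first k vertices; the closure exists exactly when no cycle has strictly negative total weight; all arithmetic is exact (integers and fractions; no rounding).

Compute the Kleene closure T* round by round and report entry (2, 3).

D(0):
  [0, 15, 11, 20, ∞]
  [3, 0, 19, 17, 7]
  [-2, 8, 0, 12, 5]
  [1, 3, 16, 0, 5]
  [4, 19, 14, 14, 0]
D(1):
  [0, 15, 11, 20, ∞]
  [3, 0, 14, 17, 7]
  [-2, 8, 0, 12, 5]
  [1, 3, 12, 0, 5]
  [4, 19, 14, 14, 0]
D(2):
  [0, 15, 11, 20, 22]
  [3, 0, 14, 17, 7]
  [-2, 8, 0, 12, 5]
  [1, 3, 12, 0, 5]
  [4, 19, 14, 14, 0]
D(3):
  [0, 15, 11, 20, 16]
  [3, 0, 14, 17, 7]
  [-2, 8, 0, 12, 5]
  [1, 3, 12, 0, 5]
  [4, 19, 14, 14, 0]
D(4):
  [0, 15, 11, 20, 16]
  [3, 0, 14, 17, 7]
  [-2, 8, 0, 12, 5]
  [1, 3, 12, 0, 5]
  [4, 17, 14, 14, 0]
D(5):
  [0, 15, 11, 20, 16]
  [3, 0, 14, 17, 7]
  [-2, 8, 0, 12, 5]
  [1, 3, 12, 0, 5]
  [4, 17, 14, 14, 0]
Answer: T*[2][3] = 14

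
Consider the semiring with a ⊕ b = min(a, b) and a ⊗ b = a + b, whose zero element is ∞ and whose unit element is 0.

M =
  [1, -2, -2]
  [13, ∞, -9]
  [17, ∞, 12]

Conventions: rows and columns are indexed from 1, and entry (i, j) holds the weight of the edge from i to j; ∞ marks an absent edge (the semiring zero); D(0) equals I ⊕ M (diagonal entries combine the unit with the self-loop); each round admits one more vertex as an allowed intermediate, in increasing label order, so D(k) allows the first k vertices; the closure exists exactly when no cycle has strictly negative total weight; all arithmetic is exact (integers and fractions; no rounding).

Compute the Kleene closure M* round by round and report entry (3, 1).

D(0):
  [0, -2, -2]
  [13, 0, -9]
  [17, ∞, 0]
D(1):
  [0, -2, -2]
  [13, 0, -9]
  [17, 15, 0]
D(2):
  [0, -2, -11]
  [13, 0, -9]
  [17, 15, 0]
D(3):
  [0, -2, -11]
  [8, 0, -9]
  [17, 15, 0]
Answer: M*[3][1] = 17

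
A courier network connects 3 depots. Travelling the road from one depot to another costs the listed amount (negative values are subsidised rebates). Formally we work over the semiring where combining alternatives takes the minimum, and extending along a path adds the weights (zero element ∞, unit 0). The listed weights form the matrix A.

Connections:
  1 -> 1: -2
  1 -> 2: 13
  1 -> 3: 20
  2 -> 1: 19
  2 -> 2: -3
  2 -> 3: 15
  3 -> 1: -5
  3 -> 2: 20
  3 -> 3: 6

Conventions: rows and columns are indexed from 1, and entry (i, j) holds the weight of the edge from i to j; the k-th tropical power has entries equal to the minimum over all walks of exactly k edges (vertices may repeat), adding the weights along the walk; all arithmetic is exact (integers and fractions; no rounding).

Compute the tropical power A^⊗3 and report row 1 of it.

A^⊗2:
  [-4, 10, 18]
  [10, -6, 12]
  [-7, 8, 12]
A^⊗3:
  [-6, 7, 16]
  [7, -9, 9]
  [-9, 5, 13]
Answer: row 1 of A^⊗3 = [-6, 7, 16]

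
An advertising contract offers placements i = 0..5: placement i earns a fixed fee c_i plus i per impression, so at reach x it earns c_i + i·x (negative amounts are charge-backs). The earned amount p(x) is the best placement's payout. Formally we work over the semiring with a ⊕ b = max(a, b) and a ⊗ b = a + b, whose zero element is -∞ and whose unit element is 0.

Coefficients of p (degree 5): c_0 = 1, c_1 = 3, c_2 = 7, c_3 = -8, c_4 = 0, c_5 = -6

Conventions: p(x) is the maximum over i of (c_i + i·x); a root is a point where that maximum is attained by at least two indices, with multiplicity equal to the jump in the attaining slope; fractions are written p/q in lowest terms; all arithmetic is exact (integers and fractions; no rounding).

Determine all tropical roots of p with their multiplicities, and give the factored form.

hull edge (i=0, c=1) to (i=2, c=7): slope 3, span 2
hull edge (i=2, c=7) to (i=4, c=0): slope -7/2, span 2
hull edge (i=4, c=0) to (i=5, c=-6): slope -6, span 1
Factored form: p(x) = -6 ⊗ (x ⊕ (-3)) ⊗ (x ⊕ (-3)) ⊗ (x ⊕ 7/2) ⊗ (x ⊕ 7/2) ⊗ (x ⊕ 6)
Answer: roots = -3 (mult 2), 7/2 (mult 2), 6 (mult 1)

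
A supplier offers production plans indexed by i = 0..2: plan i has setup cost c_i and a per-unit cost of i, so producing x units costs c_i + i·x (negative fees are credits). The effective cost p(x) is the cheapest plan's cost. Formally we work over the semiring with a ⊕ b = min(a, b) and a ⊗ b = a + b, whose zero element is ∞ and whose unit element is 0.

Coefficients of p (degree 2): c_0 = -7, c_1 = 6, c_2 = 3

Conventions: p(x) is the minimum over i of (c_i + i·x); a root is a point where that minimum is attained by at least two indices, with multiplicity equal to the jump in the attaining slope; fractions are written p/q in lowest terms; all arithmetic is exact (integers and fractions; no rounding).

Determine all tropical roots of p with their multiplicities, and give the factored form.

hull edge (i=0, c=-7) to (i=2, c=3): slope 5, span 2
Factored form: p(x) = 3 ⊗ (x ⊕ (-5)) ⊗ (x ⊕ (-5))
Answer: roots = -5 (mult 2)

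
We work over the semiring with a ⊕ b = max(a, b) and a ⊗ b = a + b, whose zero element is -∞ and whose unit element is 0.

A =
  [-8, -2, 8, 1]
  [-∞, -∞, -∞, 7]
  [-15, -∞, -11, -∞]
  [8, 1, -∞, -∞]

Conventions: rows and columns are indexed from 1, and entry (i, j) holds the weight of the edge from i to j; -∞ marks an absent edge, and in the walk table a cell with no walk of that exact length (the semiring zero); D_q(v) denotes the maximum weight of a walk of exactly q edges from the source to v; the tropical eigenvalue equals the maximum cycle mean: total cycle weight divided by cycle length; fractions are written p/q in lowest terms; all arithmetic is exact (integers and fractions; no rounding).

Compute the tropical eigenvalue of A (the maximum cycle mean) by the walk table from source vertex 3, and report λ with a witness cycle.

q=0: [-∞, -∞, 0, -∞]
q=1: [-15, -∞, -11, -∞]
q=2: [-23, -17, -7, -14]
q=3: [-6, -13, -15, -10]
q=4: [-2, -8, 2, -5]
Optimal cycle mean attained by: cycle 1->4->1, total 1 + 8, length 2.
Answer: λ = 9/2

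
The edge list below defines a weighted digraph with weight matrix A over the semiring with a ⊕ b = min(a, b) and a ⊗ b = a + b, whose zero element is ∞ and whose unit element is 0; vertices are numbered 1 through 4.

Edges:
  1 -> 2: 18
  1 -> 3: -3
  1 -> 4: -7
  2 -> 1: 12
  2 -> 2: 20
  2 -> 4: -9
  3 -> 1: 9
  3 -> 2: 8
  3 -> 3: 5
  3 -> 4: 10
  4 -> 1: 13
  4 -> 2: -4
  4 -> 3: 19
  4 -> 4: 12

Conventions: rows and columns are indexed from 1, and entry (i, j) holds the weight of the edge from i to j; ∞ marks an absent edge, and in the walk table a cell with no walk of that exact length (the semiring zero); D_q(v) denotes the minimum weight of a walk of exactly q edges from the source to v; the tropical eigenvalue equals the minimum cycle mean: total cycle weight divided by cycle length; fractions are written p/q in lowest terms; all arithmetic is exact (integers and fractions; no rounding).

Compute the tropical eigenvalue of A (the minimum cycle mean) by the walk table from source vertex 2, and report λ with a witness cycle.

q=0: [∞, 0, ∞, ∞]
q=1: [12, 20, ∞, -9]
q=2: [4, -13, 9, 3]
q=3: [-1, -1, 1, -22]
q=4: [-9, -26, -4, -10]
Optimal cycle mean attained by: cycle 2->4->2, total (-9) + (-4), length 2.
Answer: λ = -13/2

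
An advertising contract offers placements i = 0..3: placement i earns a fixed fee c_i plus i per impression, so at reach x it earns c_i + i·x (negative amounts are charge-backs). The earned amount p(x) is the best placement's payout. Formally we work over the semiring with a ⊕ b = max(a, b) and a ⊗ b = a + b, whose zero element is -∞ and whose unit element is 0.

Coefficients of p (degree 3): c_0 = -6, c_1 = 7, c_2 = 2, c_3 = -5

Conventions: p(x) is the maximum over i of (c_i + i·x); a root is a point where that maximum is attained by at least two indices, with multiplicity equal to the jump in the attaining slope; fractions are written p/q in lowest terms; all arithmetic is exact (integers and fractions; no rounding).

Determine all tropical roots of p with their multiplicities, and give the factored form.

hull edge (i=0, c=-6) to (i=1, c=7): slope 13, span 1
hull edge (i=1, c=7) to (i=2, c=2): slope -5, span 1
hull edge (i=2, c=2) to (i=3, c=-5): slope -7, span 1
Factored form: p(x) = -5 ⊗ (x ⊕ (-13)) ⊗ (x ⊕ 5) ⊗ (x ⊕ 7)
Answer: roots = -13 (mult 1), 5 (mult 1), 7 (mult 1)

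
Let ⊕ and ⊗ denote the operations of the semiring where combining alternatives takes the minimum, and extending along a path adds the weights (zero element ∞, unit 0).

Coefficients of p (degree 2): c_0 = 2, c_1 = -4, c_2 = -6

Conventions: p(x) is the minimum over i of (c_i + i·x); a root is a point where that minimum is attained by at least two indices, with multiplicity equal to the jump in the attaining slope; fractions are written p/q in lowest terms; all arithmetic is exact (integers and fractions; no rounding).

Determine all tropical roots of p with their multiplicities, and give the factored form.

hull edge (i=0, c=2) to (i=1, c=-4): slope -6, span 1
hull edge (i=1, c=-4) to (i=2, c=-6): slope -2, span 1
Factored form: p(x) = -6 ⊗ (x ⊕ 2) ⊗ (x ⊕ 6)
Answer: roots = 2 (mult 1), 6 (mult 1)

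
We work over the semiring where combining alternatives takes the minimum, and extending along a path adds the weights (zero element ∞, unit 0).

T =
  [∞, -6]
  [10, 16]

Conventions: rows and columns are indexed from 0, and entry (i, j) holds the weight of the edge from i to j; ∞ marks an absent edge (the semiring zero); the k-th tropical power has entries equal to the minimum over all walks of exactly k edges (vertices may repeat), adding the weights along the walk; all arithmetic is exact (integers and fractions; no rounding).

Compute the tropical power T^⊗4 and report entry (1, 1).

T^⊗2:
  [4, 10]
  [26, 4]
T^⊗3:
  [20, -2]
  [14, 20]
T^⊗4:
  [8, 14]
  [30, 8]
Key observation: the optimum is the walk 1->0->1->0->1, with weight 10 + (-6) + 10 + (-6) = 8.
Optimal value attained by: walk 1->0->1->0->1.
Answer: (T^⊗4)[1][1] = 8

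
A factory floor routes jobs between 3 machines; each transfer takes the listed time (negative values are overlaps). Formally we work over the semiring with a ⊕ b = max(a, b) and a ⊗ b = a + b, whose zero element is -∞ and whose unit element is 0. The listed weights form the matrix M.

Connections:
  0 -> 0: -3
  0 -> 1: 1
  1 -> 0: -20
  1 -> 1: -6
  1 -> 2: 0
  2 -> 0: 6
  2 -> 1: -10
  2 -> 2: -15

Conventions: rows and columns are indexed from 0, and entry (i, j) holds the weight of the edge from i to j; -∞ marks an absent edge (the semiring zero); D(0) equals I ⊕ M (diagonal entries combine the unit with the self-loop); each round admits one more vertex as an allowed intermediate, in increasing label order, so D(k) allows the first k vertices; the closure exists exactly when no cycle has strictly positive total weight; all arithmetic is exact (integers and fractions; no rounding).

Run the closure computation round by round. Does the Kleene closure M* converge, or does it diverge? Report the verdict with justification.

D(0):
  [0, 1, -∞]
  [-20, 0, 0]
  [6, -10, 0]
D(1):
  [0, 1, -∞]
  [-20, 0, 0]
  [6, 7, 0]
Detection: at round 2, diagonal entry (2, 2) turns strictly positive.
Key observation: the cycle 2->0->1->2 has total weight 6 + 1 + 0, which is strictly positive.
Answer: DIVERGES — positive cycle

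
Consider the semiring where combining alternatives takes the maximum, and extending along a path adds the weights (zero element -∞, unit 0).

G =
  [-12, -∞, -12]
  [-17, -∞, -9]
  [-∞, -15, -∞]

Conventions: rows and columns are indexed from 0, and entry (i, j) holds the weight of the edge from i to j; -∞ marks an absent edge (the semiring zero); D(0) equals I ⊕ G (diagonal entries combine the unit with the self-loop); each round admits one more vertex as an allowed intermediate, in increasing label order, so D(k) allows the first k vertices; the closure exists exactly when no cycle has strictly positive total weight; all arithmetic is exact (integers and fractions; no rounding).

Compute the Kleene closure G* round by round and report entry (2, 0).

D(0):
  [0, -∞, -12]
  [-17, 0, -9]
  [-∞, -15, 0]
D(1):
  [0, -∞, -12]
  [-17, 0, -9]
  [-∞, -15, 0]
D(2):
  [0, -∞, -12]
  [-17, 0, -9]
  [-32, -15, 0]
D(3):
  [0, -27, -12]
  [-17, 0, -9]
  [-32, -15, 0]
Answer: G*[2][0] = -32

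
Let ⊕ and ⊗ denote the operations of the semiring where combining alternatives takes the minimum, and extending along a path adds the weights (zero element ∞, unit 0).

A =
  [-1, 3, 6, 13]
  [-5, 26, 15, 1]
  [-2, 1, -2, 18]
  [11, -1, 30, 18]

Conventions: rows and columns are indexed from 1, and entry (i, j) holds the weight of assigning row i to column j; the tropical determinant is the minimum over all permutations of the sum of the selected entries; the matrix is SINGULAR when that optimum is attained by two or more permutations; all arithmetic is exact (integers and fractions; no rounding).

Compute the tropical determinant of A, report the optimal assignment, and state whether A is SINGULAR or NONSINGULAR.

σ = (1, 2, 3, 4): (-1) + 26 + (-2) + 18 = 41
σ = (1, 2, 4, 3): (-1) + 26 + 18 + 30 = 73
σ = (1, 3, 2, 4): (-1) + 15 + 1 + 18 = 33
σ = (1, 3, 4, 2): (-1) + 15 + 18 + (-1) = 31
σ = (1, 4, 2, 3): (-1) + 1 + 1 + 30 = 31
σ = (1, 4, 3, 2): (-1) + 1 + (-2) + (-1) = -3
σ = (2, 1, 3, 4): 3 + (-5) + (-2) + 18 = 14
σ = (2, 1, 4, 3): 3 + (-5) + 18 + 30 = 46
σ = (2, 3, 1, 4): 3 + 15 + (-2) + 18 = 34
σ = (2, 3, 4, 1): 3 + 15 + 18 + 11 = 47
σ = (2, 4, 1, 3): 3 + 1 + (-2) + 30 = 32
σ = (2, 4, 3, 1): 3 + 1 + (-2) + 11 = 13
σ = (3, 1, 2, 4): 6 + (-5) + 1 + 18 = 20
σ = (3, 1, 4, 2): 6 + (-5) + 18 + (-1) = 18
σ = (3, 2, 1, 4): 6 + 26 + (-2) + 18 = 48
σ = (3, 2, 4, 1): 6 + 26 + 18 + 11 = 61
σ = (3, 4, 1, 2): 6 + 1 + (-2) + (-1) = 4
σ = (3, 4, 2, 1): 6 + 1 + 1 + 11 = 19
σ = (4, 1, 2, 3): 13 + (-5) + 1 + 30 = 39
σ = (4, 1, 3, 2): 13 + (-5) + (-2) + (-1) = 5
σ = (4, 2, 1, 3): 13 + 26 + (-2) + 30 = 67
σ = (4, 2, 3, 1): 13 + 26 + (-2) + 11 = 48
σ = (4, 3, 1, 2): 13 + 15 + (-2) + (-1) = 25
σ = (4, 3, 2, 1): 13 + 15 + 1 + 11 = 40
Optimal value attained by: σ = (1, 4, 3, 2).
Answer: det⊕(A) = -3; verdict: NONSINGULAR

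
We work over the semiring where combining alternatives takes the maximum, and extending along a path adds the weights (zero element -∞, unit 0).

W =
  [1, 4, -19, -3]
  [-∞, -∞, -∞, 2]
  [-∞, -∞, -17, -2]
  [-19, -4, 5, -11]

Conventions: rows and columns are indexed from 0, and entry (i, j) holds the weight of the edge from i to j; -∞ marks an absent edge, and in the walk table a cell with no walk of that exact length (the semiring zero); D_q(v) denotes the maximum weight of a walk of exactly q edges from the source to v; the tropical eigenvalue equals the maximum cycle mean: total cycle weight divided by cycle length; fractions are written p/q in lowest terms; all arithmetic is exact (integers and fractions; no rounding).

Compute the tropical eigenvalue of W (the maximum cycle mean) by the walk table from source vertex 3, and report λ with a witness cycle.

q=0: [-∞, -∞, -∞, 0]
q=1: [-19, -4, 5, -11]
q=2: [-18, -15, -6, 3]
q=3: [-16, -1, 8, -8]
q=4: [-15, -12, -3, 6]
Optimal cycle mean attained by: cycle 2->3->2, total (-2) + 5, length 2.
Answer: λ = 3/2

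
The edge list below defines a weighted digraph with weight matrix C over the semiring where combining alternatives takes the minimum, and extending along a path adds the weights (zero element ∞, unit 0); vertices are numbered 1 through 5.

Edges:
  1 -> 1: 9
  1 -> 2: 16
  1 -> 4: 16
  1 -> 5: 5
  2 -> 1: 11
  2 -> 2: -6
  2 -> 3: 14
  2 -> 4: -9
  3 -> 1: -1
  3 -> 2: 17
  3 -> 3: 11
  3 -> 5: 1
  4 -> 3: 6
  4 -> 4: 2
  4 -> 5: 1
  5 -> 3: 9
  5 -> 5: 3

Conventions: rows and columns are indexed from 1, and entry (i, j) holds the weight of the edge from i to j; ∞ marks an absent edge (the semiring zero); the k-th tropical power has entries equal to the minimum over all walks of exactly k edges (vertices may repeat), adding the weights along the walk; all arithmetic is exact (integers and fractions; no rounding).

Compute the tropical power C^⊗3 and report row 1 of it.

C^⊗2:
  [18, 10, 14, 7, 8]
  [5, -12, -3, -15, -8]
  [8, 11, 10, 8, 4]
  [5, 23, 8, 4, 3]
  [8, 26, 12, ∞, 6]
C^⊗3:
  [13, 4, 13, 1, 8]
  [-4, -18, -9, -21, -14]
  [9, 5, 13, 2, 7]
  [7, 17, 10, 6, 5]
  [11, 20, 15, 17, 9]
Answer: row 1 of C^⊗3 = [13, 4, 13, 1, 8]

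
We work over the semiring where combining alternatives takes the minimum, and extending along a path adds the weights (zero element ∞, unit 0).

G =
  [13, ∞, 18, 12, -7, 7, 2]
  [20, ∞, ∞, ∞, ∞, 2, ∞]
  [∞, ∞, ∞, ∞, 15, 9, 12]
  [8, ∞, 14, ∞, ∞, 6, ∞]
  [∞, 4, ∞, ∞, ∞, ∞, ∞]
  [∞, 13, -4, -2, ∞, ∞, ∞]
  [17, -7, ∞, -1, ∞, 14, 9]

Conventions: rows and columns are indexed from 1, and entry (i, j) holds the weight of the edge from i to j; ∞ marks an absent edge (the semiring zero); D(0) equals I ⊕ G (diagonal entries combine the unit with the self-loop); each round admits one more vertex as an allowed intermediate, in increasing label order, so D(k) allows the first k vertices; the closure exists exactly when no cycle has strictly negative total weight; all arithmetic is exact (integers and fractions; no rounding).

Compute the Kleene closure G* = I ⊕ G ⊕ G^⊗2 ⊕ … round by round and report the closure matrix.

D(0):
  [0, ∞, 18, 12, -7, 7, 2]
  [20, 0, ∞, ∞, ∞, 2, ∞]
  [∞, ∞, 0, ∞, 15, 9, 12]
  [8, ∞, 14, 0, ∞, 6, ∞]
  [∞, 4, ∞, ∞, 0, ∞, ∞]
  [∞, 13, -4, -2, ∞, 0, ∞]
  [17, -7, ∞, -1, ∞, 14, 0]
D(1):
  [0, ∞, 18, 12, -7, 7, 2]
  [20, 0, 38, 32, 13, 2, 22]
  [∞, ∞, 0, ∞, 15, 9, 12]
  [8, ∞, 14, 0, 1, 6, 10]
  [∞, 4, ∞, ∞, 0, ∞, ∞]
  [∞, 13, -4, -2, ∞, 0, ∞]
  [17, -7, 35, -1, 10, 14, 0]
D(2):
  [0, ∞, 18, 12, -7, 7, 2]
  [20, 0, 38, 32, 13, 2, 22]
  [∞, ∞, 0, ∞, 15, 9, 12]
  [8, ∞, 14, 0, 1, 6, 10]
  [24, 4, 42, 36, 0, 6, 26]
  [33, 13, -4, -2, 26, 0, 35]
  [13, -7, 31, -1, 6, -5, 0]
D(3):
  [0, ∞, 18, 12, -7, 7, 2]
  [20, 0, 38, 32, 13, 2, 22]
  [∞, ∞, 0, ∞, 15, 9, 12]
  [8, ∞, 14, 0, 1, 6, 10]
  [24, 4, 42, 36, 0, 6, 26]
  [33, 13, -4, -2, 11, 0, 8]
  [13, -7, 31, -1, 6, -5, 0]
D(4):
  [0, ∞, 18, 12, -7, 7, 2]
  [20, 0, 38, 32, 13, 2, 22]
  [∞, ∞, 0, ∞, 15, 9, 12]
  [8, ∞, 14, 0, 1, 6, 10]
  [24, 4, 42, 36, 0, 6, 26]
  [6, 13, -4, -2, -1, 0, 8]
  [7, -7, 13, -1, 0, -5, 0]
D(5):
  [0, -3, 18, 12, -7, -1, 2]
  [20, 0, 38, 32, 13, 2, 22]
  [39, 19, 0, 51, 15, 9, 12]
  [8, 5, 14, 0, 1, 6, 10]
  [24, 4, 42, 36, 0, 6, 26]
  [6, 3, -4, -2, -1, 0, 8]
  [7, -7, 13, -1, 0, -5, 0]
D(6):
  [0, -3, -5, -3, -7, -1, 2]
  [8, 0, -2, 0, 1, 2, 10]
  [15, 12, 0, 7, 8, 9, 12]
  [8, 5, 2, 0, 1, 6, 10]
  [12, 4, 2, 4, 0, 6, 14]
  [6, 3, -4, -2, -1, 0, 8]
  [1, -7, -9, -7, -6, -5, 0]
D(7):
  [0, -5, -7, -5, -7, -3, 2]
  [8, 0, -2, 0, 1, 2, 10]
  [13, 5, 0, 5, 6, 7, 12]
  [8, 3, 1, 0, 1, 5, 10]
  [12, 4, 2, 4, 0, 6, 14]
  [6, 1, -4, -2, -1, 0, 8]
  [1, -7, -9, -7, -6, -5, 0]
Answer: G* = [[0, -5, -7, -5, -7, -3, 2], [8, 0, -2, 0, 1, 2, 10], [13, 5, 0, 5, 6, 7, 12], [8, 3, 1, 0, 1, 5, 10], [12, 4, 2, 4, 0, 6, 14], [6, 1, -4, -2, -1, 0, 8], [1, -7, -9, -7, -6, -5, 0]]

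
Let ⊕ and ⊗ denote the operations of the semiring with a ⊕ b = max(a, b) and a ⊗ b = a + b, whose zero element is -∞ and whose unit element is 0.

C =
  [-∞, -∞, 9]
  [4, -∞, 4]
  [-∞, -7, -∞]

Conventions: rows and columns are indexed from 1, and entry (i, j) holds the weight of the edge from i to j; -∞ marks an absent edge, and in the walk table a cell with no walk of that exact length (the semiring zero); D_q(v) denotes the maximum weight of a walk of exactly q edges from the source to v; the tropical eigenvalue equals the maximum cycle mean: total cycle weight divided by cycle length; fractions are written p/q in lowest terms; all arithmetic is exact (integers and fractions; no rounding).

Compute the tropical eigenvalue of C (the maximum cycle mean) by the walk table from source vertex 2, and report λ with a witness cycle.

q=0: [-∞, 0, -∞]
q=1: [4, -∞, 4]
q=2: [-∞, -3, 13]
q=3: [1, 6, 1]
Optimal cycle mean attained by: cycle 1->3->2->1, total 9 + (-7) + 4, length 3.
Answer: λ = 2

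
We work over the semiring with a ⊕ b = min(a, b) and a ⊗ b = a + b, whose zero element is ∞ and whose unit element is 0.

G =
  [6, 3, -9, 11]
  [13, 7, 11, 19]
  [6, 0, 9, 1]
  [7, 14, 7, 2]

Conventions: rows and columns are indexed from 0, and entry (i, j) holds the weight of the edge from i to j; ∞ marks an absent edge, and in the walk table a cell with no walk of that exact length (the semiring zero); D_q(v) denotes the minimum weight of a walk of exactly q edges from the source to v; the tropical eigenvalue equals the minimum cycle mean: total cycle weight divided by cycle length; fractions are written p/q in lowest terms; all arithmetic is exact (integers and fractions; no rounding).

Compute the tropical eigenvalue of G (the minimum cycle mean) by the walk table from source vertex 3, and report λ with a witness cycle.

q=0: [∞, ∞, ∞, 0]
q=1: [7, 14, 7, 2]
q=2: [9, 7, -2, 4]
q=3: [4, -2, 0, -1]
q=4: [6, 0, -5, 1]
Optimal cycle mean attained by: cycle 0->2->0, total (-9) + 6, length 2.
Answer: λ = -3/2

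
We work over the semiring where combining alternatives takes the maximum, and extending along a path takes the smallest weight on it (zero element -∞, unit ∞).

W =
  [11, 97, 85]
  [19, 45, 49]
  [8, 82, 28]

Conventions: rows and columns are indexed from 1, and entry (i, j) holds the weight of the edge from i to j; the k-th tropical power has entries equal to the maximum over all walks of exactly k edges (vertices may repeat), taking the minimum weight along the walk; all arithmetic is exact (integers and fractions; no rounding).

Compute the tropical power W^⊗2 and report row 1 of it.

W^⊗2:
  [19, 82, 49]
  [19, 49, 45]
  [19, 45, 49]
Answer: row 1 of W^⊗2 = [19, 82, 49]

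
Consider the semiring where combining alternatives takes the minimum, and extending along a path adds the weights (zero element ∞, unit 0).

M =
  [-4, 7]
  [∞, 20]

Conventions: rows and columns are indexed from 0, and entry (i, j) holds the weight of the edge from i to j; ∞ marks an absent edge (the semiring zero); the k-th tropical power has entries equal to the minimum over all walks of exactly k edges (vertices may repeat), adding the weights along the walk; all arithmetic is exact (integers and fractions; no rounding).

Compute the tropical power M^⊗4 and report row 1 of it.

M^⊗2:
  [-8, 3]
  [∞, 40]
M^⊗3:
  [-12, -1]
  [∞, 60]
M^⊗4:
  [-16, -5]
  [∞, 80]
Answer: row 1 of M^⊗4 = [∞, 80]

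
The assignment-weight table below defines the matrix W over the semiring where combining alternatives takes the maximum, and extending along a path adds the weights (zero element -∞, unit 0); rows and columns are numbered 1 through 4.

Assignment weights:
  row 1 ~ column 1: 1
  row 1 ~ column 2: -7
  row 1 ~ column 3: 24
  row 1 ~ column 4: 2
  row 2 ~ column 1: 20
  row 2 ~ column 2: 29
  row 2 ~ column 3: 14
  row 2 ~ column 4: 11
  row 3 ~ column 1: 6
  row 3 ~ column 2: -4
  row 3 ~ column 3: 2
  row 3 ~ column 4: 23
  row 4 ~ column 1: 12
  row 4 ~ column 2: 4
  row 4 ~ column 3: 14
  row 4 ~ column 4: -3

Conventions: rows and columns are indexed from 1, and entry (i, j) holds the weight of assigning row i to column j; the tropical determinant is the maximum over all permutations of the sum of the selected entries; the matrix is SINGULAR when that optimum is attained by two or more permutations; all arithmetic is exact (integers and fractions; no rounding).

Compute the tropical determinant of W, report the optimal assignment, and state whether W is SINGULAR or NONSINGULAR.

σ = (1, 2, 3, 4): 1 + 29 + 2 + (-3) = 29
σ = (1, 2, 4, 3): 1 + 29 + 23 + 14 = 67
σ = (1, 3, 2, 4): 1 + 14 + (-4) + (-3) = 8
σ = (1, 3, 4, 2): 1 + 14 + 23 + 4 = 42
σ = (1, 4, 2, 3): 1 + 11 + (-4) + 14 = 22
σ = (1, 4, 3, 2): 1 + 11 + 2 + 4 = 18
σ = (2, 1, 3, 4): (-7) + 20 + 2 + (-3) = 12
σ = (2, 1, 4, 3): (-7) + 20 + 23 + 14 = 50
σ = (2, 3, 1, 4): (-7) + 14 + 6 + (-3) = 10
σ = (2, 3, 4, 1): (-7) + 14 + 23 + 12 = 42
σ = (2, 4, 1, 3): (-7) + 11 + 6 + 14 = 24
σ = (2, 4, 3, 1): (-7) + 11 + 2 + 12 = 18
σ = (3, 1, 2, 4): 24 + 20 + (-4) + (-3) = 37
σ = (3, 1, 4, 2): 24 + 20 + 23 + 4 = 71
σ = (3, 2, 1, 4): 24 + 29 + 6 + (-3) = 56
σ = (3, 2, 4, 1): 24 + 29 + 23 + 12 = 88
σ = (3, 4, 1, 2): 24 + 11 + 6 + 4 = 45
σ = (3, 4, 2, 1): 24 + 11 + (-4) + 12 = 43
σ = (4, 1, 2, 3): 2 + 20 + (-4) + 14 = 32
σ = (4, 1, 3, 2): 2 + 20 + 2 + 4 = 28
σ = (4, 2, 1, 3): 2 + 29 + 6 + 14 = 51
σ = (4, 2, 3, 1): 2 + 29 + 2 + 12 = 45
σ = (4, 3, 1, 2): 2 + 14 + 6 + 4 = 26
σ = (4, 3, 2, 1): 2 + 14 + (-4) + 12 = 24
Optimal value attained by: σ = (3, 2, 4, 1).
Answer: det⊕(W) = 88; verdict: NONSINGULAR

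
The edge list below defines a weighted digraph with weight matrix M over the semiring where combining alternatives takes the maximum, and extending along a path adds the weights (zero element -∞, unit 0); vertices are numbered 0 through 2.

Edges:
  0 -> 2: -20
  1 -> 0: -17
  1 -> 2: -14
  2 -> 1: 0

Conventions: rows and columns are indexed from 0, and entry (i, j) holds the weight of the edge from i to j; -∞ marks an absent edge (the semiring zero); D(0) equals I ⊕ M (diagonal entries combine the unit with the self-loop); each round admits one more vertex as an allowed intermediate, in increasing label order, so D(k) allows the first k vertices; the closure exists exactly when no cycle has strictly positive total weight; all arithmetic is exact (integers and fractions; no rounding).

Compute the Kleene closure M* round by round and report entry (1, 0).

D(0):
  [0, -∞, -20]
  [-17, 0, -14]
  [-∞, 0, 0]
D(1):
  [0, -∞, -20]
  [-17, 0, -14]
  [-∞, 0, 0]
D(2):
  [0, -∞, -20]
  [-17, 0, -14]
  [-17, 0, 0]
D(3):
  [0, -20, -20]
  [-17, 0, -14]
  [-17, 0, 0]
Answer: M*[1][0] = -17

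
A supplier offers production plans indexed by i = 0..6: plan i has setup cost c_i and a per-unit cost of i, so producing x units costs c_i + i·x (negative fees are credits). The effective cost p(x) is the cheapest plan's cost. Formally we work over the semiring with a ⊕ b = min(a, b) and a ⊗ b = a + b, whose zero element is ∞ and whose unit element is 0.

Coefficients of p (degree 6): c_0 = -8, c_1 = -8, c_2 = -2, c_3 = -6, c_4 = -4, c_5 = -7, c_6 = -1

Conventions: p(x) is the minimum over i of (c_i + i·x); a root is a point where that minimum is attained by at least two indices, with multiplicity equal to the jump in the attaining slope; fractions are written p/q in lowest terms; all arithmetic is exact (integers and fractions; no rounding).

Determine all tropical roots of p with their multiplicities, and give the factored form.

hull edge (i=0, c=-8) to (i=1, c=-8): slope 0, span 1
hull edge (i=1, c=-8) to (i=5, c=-7): slope 1/4, span 4
hull edge (i=5, c=-7) to (i=6, c=-1): slope 6, span 1
Factored form: p(x) = -1 ⊗ (x ⊕ (-6)) ⊗ (x ⊕ (-1/4)) ⊗ (x ⊕ (-1/4)) ⊗ (x ⊕ (-1/4)) ⊗ (x ⊕ (-1/4)) ⊗ (x ⊕ 0)
Answer: roots = -6 (mult 1), -1/4 (mult 4), 0 (mult 1)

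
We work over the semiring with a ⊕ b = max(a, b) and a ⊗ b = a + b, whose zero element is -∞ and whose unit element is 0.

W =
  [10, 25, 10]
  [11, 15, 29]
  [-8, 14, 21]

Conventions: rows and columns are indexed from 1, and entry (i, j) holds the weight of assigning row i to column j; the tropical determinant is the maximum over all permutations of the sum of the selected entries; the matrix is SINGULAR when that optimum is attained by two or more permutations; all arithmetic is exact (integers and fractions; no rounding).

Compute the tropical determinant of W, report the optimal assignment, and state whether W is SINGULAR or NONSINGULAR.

σ = (1, 2, 3): 10 + 15 + 21 = 46
σ = (1, 3, 2): 10 + 29 + 14 = 53
σ = (2, 1, 3): 25 + 11 + 21 = 57
σ = (2, 3, 1): 25 + 29 + (-8) = 46
σ = (3, 1, 2): 10 + 11 + 14 = 35
σ = (3, 2, 1): 10 + 15 + (-8) = 17
Optimal value attained by: σ = (2, 1, 3).
Answer: det⊕(W) = 57; verdict: NONSINGULAR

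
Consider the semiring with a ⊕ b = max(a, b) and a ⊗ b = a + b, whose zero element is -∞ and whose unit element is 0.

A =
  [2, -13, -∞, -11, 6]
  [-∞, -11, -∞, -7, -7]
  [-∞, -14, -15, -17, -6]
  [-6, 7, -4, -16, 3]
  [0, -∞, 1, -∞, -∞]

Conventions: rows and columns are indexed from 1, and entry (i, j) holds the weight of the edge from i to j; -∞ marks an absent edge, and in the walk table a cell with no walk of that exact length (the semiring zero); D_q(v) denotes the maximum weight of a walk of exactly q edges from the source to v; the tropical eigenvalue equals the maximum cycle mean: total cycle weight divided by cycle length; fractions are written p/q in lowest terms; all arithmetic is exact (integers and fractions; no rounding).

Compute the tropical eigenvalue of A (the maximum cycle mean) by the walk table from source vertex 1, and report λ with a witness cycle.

q=0: [0, -∞, -∞, -∞, -∞]
q=1: [2, -13, -∞, -11, 6]
q=2: [6, -4, 7, -9, 8]
q=3: [8, -2, 9, -5, 12]
q=4: [12, 2, 13, -3, 14]
q=5: [14, 4, 15, 1, 18]
Optimal cycle mean attained by: cycle 1->5->1, total 6 + 0, length 2.
Answer: λ = 3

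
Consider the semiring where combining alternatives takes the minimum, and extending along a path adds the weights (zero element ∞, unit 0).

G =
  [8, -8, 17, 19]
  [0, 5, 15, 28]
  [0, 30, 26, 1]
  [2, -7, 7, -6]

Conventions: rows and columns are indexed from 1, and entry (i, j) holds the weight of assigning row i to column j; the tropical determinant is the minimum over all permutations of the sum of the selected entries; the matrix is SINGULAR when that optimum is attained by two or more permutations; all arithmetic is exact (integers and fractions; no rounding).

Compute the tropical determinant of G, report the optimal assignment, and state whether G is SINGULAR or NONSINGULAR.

σ = (1, 2, 3, 4): 8 + 5 + 26 + (-6) = 33
σ = (1, 2, 4, 3): 8 + 5 + 1 + 7 = 21
σ = (1, 3, 2, 4): 8 + 15 + 30 + (-6) = 47
σ = (1, 3, 4, 2): 8 + 15 + 1 + (-7) = 17
σ = (1, 4, 2, 3): 8 + 28 + 30 + 7 = 73
σ = (1, 4, 3, 2): 8 + 28 + 26 + (-7) = 55
σ = (2, 1, 3, 4): (-8) + 0 + 26 + (-6) = 12
σ = (2, 1, 4, 3): (-8) + 0 + 1 + 7 = 0
σ = (2, 3, 1, 4): (-8) + 15 + 0 + (-6) = 1
σ = (2, 3, 4, 1): (-8) + 15 + 1 + 2 = 10
σ = (2, 4, 1, 3): (-8) + 28 + 0 + 7 = 27
σ = (2, 4, 3, 1): (-8) + 28 + 26 + 2 = 48
σ = (3, 1, 2, 4): 17 + 0 + 30 + (-6) = 41
σ = (3, 1, 4, 2): 17 + 0 + 1 + (-7) = 11
σ = (3, 2, 1, 4): 17 + 5 + 0 + (-6) = 16
σ = (3, 2, 4, 1): 17 + 5 + 1 + 2 = 25
σ = (3, 4, 1, 2): 17 + 28 + 0 + (-7) = 38
σ = (3, 4, 2, 1): 17 + 28 + 30 + 2 = 77
σ = (4, 1, 2, 3): 19 + 0 + 30 + 7 = 56
σ = (4, 1, 3, 2): 19 + 0 + 26 + (-7) = 38
σ = (4, 2, 1, 3): 19 + 5 + 0 + 7 = 31
σ = (4, 2, 3, 1): 19 + 5 + 26 + 2 = 52
σ = (4, 3, 1, 2): 19 + 15 + 0 + (-7) = 27
σ = (4, 3, 2, 1): 19 + 15 + 30 + 2 = 66
Optimal value attained by: σ = (2, 1, 4, 3).
Answer: det⊕(G) = 0; verdict: NONSINGULAR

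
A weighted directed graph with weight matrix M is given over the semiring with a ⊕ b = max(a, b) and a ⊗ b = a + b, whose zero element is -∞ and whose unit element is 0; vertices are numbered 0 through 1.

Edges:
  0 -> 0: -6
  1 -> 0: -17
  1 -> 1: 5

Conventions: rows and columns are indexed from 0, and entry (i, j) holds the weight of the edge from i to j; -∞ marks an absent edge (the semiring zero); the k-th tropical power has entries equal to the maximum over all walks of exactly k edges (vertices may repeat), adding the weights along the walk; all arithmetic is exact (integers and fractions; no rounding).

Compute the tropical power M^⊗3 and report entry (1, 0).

M^⊗2:
  [-12, -∞]
  [-12, 10]
M^⊗3:
  [-18, -∞]
  [-7, 15]
Key observation: the optimum is the walk 1->1->1->0, with weight 5 + 5 + (-17) = -7.
Optimal value attained by: walk 1->1->1->0.
Answer: (M^⊗3)[1][0] = -7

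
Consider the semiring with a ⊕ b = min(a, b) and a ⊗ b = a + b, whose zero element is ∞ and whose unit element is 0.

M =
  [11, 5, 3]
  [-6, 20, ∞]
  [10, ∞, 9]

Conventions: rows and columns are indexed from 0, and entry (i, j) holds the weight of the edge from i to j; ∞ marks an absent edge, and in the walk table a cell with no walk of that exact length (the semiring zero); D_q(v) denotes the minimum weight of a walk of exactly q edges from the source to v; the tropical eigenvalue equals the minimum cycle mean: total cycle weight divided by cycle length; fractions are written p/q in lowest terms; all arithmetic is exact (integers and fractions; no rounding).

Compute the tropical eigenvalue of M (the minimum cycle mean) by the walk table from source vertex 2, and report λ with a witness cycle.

q=0: [∞, ∞, 0]
q=1: [10, ∞, 9]
q=2: [19, 15, 13]
q=3: [9, 24, 22]
Optimal cycle mean attained by: cycle 0->1->0, total 5 + (-6), length 2.
Answer: λ = -1/2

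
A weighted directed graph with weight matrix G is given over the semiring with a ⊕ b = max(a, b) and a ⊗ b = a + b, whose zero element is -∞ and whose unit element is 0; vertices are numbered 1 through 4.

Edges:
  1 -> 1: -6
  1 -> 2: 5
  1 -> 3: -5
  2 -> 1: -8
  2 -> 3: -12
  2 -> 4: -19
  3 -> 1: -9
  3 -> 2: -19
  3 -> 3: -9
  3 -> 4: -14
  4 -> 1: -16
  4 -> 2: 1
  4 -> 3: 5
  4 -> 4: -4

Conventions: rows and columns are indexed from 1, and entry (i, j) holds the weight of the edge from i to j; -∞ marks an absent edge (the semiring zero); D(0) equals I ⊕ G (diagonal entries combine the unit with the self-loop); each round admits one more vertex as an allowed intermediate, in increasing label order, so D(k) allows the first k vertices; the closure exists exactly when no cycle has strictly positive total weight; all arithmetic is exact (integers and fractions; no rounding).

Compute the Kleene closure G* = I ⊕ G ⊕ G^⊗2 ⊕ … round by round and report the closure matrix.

D(0):
  [0, 5, -5, -∞]
  [-8, 0, -12, -19]
  [-9, -19, 0, -14]
  [-16, 1, 5, 0]
D(1):
  [0, 5, -5, -∞]
  [-8, 0, -12, -19]
  [-9, -4, 0, -14]
  [-16, 1, 5, 0]
D(2):
  [0, 5, -5, -14]
  [-8, 0, -12, -19]
  [-9, -4, 0, -14]
  [-7, 1, 5, 0]
D(3):
  [0, 5, -5, -14]
  [-8, 0, -12, -19]
  [-9, -4, 0, -14]
  [-4, 1, 5, 0]
D(4):
  [0, 5, -5, -14]
  [-8, 0, -12, -19]
  [-9, -4, 0, -14]
  [-4, 1, 5, 0]
Answer: G* = [[0, 5, -5, -14], [-8, 0, -12, -19], [-9, -4, 0, -14], [-4, 1, 5, 0]]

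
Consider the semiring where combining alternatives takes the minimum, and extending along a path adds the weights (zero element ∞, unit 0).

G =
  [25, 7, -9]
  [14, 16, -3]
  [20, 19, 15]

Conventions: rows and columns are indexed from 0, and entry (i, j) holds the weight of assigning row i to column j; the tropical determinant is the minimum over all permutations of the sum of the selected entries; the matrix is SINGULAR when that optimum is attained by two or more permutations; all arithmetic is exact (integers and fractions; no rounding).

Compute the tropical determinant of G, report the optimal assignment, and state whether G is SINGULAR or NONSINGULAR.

σ = (0, 1, 2): 25 + 16 + 15 = 56
σ = (0, 2, 1): 25 + (-3) + 19 = 41
σ = (1, 0, 2): 7 + 14 + 15 = 36
σ = (1, 2, 0): 7 + (-3) + 20 = 24
σ = (2, 0, 1): (-9) + 14 + 19 = 24
σ = (2, 1, 0): (-9) + 16 + 20 = 27
Optimal value attained by: σ = (1, 2, 0).
Answer: det⊕(G) = 24; verdict: SINGULAR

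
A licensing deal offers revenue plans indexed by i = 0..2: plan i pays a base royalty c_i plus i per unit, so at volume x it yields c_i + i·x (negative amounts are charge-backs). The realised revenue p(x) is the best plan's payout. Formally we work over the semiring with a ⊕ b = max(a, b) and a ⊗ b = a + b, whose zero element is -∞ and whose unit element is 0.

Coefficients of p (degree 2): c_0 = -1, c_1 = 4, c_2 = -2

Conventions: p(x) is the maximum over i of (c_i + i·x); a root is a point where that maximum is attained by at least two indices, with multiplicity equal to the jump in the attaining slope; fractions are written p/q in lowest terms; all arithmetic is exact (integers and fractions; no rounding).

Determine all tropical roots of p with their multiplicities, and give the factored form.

hull edge (i=0, c=-1) to (i=1, c=4): slope 5, span 1
hull edge (i=1, c=4) to (i=2, c=-2): slope -6, span 1
Factored form: p(x) = -2 ⊗ (x ⊕ (-5)) ⊗ (x ⊕ 6)
Answer: roots = -5 (mult 1), 6 (mult 1)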